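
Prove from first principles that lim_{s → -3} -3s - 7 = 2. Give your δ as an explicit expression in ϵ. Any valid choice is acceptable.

δ = ϵ/3

Suppose ϵ > 0. We need δ > 0 so that 0 < |s + 3| < δ implies |(-3s - 7) − 2| < ϵ.
Since (-3s - 7) − 2 = -3(s + 3), we have |(-3s - 7) − 2| = 3|s + 3|.
So 3|s + 3| < ϵ exactly when |s + 3| < ϵ/3.
Choosing δ = ϵ/3 gives |(-3s - 7) − 2| = 3|s + 3| < ϵ whenever |s + 3| < δ.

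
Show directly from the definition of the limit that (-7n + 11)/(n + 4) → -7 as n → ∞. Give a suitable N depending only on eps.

N = 39/eps

Suppose eps > 0. For n ≥ 1, |(-7n + 11)/(n + 4) + 7| = |39|/((n + 4)) = 39/((n + 4)).
Since n + 4 ≥ n for n ≥ 1, this is ≤ 39/(n) = 39/n.
So |(-7n + 11)/(n + 4) + 7| < eps whenever n > 39/eps.
Take N = 39/eps. If n > N then |(-7n + 11)/(n + 4) + 7| ≤ 39/n < eps.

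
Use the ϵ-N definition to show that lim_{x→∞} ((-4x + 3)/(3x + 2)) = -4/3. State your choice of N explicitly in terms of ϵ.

Suppose ϵ > 0. We seek N > 0 such that x > N implies |(-4x + 3)/(3x + 2) + 4/3| < ϵ.
(-4x + 3)/(3x + 2) + 4/3 = (3(-4x + 3) − (-4)(3x + 2)) / (3(3x + 2)) = 17/(3(3x + 2)).
For x > 0 we have 3x + 2 > 3x, so |(-4x + 3)/(3x + 2) + 4/3| = 17/(3(3x + 2)) < 17/(3·3x) = (17/9)/x.
Thus |(-4x + 3)/(3x + 2) + 4/3| < ϵ whenever x > (17/9)/ϵ.
Take N = (17/9)/ϵ. If x > N then |(-4x + 3)/(3x + 2) + 4/3| < (17/9)/x < ϵ.

N = (17/9)/ϵ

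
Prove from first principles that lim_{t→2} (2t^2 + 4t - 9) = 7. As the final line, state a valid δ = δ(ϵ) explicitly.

δ = min(2, ϵ/16)

Fix ϵ > 0. We want δ > 0 such that 0 < |t − 2| < δ implies |(2t^2 + 4t - 9) − 7| < ϵ.
(2t^2 + 4t - 9) − 7 = 2t^2 + 4t - 16 = (t − 2)(2t + 8).
So |(2t^2 + 4t - 9) − 7| = |t − 2|·|2t + 8|.
Require δ ≤ 2. Then |t − 2| < 2 gives |t| < 4, and by the triangle inequality |2t + 8| ≤ 2·4 + 8 = 16.
Hence |(2t^2 + 4t - 9) − 7| ≤ 16|t − 2| < ϵ provided |t − 2| < ϵ/16.
Take δ = min(2, ϵ/16). Then 0 < |t − 2| < δ gives both |t − 2| < 2 and |t − 2| < ϵ/16, so |(2t^2 + 4t - 9) − 7| < ϵ.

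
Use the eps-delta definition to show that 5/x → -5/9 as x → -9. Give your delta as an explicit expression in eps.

Fix eps > 0. We seek delta > 0 such that 0 < |x + 9| < delta implies |5/x + 5/9| < eps.
|5/x + 5/9| = 5·|-9 − x|/(9·|x|) = 5|x + 9|/(9|x|).
Restrict delta ≤ 9/2. Then |x + 9| < 9/2 gives |x| > 9/2, so 9|x| > 81/2.
Then |5/x + 5/9| < 5|x + 9|/(81/2), which is < eps when |x + 9| < (81/10)eps.
Take delta = min(9/2, (81/10)eps). Then 0 < |x + 9| < delta gives both |x + 9| < 9/2 and |x + 9| < (81/10)eps, so |5/x + 5/9| < eps.

delta = min(9/2, (81/10)eps)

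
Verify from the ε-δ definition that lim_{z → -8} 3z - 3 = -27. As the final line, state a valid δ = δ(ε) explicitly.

Suppose ε > 0. We need δ > 0 so that 0 < |z + 8| < δ implies |(3z - 3) + 27| < ε.
|(3z - 3) + 27| = |3z + 24| = 3|z + 8|.
So 3|z + 8| < ε exactly when |z + 8| < ε/3.
Take δ = ε/3. If 0 < |z + 8| < δ then |(3z - 3) + 27| = 3|z + 8| < 3·(ε/3) = ε.

δ = ε/3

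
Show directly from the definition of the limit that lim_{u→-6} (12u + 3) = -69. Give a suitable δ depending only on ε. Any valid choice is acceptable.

δ = ε/12

Fix ε > 0. We need δ > 0 so that 0 < |u + 6| < δ implies |(12u + 3) + 69| < ε.
Since (12u + 3) + 69 = 12(u + 6), we have |(12u + 3) + 69| = 12|u + 6|.
So 12|u + 6| < ε exactly when |u + 6| < ε/12.
Choosing δ = ε/12 gives |(12u + 3) + 69| = 12|u + 6| < ε whenever |u + 6| < δ.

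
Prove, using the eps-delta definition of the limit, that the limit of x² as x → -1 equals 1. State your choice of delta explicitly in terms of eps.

delta = min(1, eps/3)

Let eps > 0 be given. We seek delta > 0 with 0 < |x + 1| < delta ⇒ |x² − 1| < eps.
Factor: x² − 1 = (x + 1)(x - 1), so |x² − 1| = |x + 1|·|x - 1|.
Restrict delta ≤ 1. Then |x + 1| < 1 gives |x| < 2, so by the triangle inequality |x - 1| ≤ 2 + 1 = 3.
Hence |x² − 1| ≤ 3|x + 1|, which is < eps once |x + 1| < eps/3.
Take delta = min(1, eps/3). If 0 < |x + 1| < delta then both bounds hold and |x² − 1| ≤ 3|x + 1| < 3·(eps/3) = eps.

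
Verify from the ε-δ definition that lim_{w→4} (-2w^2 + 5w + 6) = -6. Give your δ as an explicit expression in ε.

δ = min(1, ε/13)

Suppose ε > 0. We want δ > 0 such that 0 < |w − 4| < δ implies |(-2w^2 + 5w + 6) + 6| < ε.
(-2w^2 + 5w + 6) + 6 = -2w^2 + 5w + 12 = (w − 4)(-2w - 3).
So |(-2w^2 + 5w + 6) + 6| = |w − 4|·|-2w - 3|.
Assume first that |w − 4| < 1, so |w| < 5. Then |-2w - 3| ≤ 2·5 + 3 = 13.
Hence |(-2w^2 + 5w + 6) + 6| ≤ 13|w − 4| < ε provided |w − 4| < ε/13.
Choosing δ = min(1, ε/13) ensures both conditions, hence |(-2w^2 + 5w + 6) + 6| < ε.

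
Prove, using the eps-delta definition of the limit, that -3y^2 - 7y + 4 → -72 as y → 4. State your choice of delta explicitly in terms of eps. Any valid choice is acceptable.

delta = min(2, eps/37)

Fix eps > 0. We want delta > 0 such that 0 < |y − 4| < delta implies |(-3y^2 - 7y + 4) + 72| < eps.
(-3y^2 - 7y + 4) + 72 = -3y^2 - 7y + 76 = (y − 4)(-3y - 19).
So |(-3y^2 - 7y + 4) + 72| = |y − 4|·|-3y - 19|.
Assume first that |y − 4| < 2, so |y| < 6. Then |-3y - 19| ≤ 3·6 + 19 = 37.
Hence |(-3y^2 - 7y + 4) + 72| ≤ 37|y − 4| < eps provided |y − 4| < eps/37.
Take delta = min(2, eps/37). Then 0 < |y − 4| < delta gives both |y − 4| < 2 and |y − 4| < eps/37, so |(-3y^2 - 7y + 4) + 72| < eps.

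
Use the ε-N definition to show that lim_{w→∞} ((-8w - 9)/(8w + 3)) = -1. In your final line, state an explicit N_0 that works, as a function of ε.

N_0 = (3/4)/ε

Fix ε > 0. We seek N_0 > 0 such that w > N_0 implies |(-8w - 9)/(8w + 3) + 1| < ε.
(-8w - 9)/(8w + 3) + 1 = (8(-8w - 9) − (-8)(8w + 3)) / (8(8w + 3)) = -48/(8(8w + 3)).
For w > 0 we have 8w + 3 > 8w, so |(-8w - 9)/(8w + 3) + 1| = 48/(8(8w + 3)) < 48/(8·8w) = (3/4)/w.
Thus |(-8w - 9)/(8w + 3) + 1| < ε whenever w > (3/4)/ε.
Take N_0 = (3/4)/ε. If w > N_0 then |(-8w - 9)/(8w + 3) + 1| < (3/4)/w < ε.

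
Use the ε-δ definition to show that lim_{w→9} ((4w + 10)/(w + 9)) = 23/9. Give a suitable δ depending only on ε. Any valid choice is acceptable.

Let ε > 0. We want δ > 0 with 0 < |w − 9| < δ ⇒ |(4w + 10)/(w + 9) − (23/9)| < ε.
Combining over a common denominator, (4w + 10)/(w + 9) − (23/9) = [(4w + 10)·18 − 46·(w + 9)] / [18·(w + 9)] = 26(w − 9) / (18(w + 9)).
So |(4w + 10)/(w + 9) − (23/9)| = 26|w − 9| / (18·|w + 9|).
Require δ ≤ 9, so |w + 9| ≥ |18| − |w − 9| > 18 − 9 = 9.
Hence |(4w + 10)/(w + 9) − (23/9)| < 26|w − 9|/(18·9) = (13/81)|w − 9|, which is < ε once |w − 9| < (81/13)ε.
Take δ = min(9, (81/13)ε). Then 0 < |w − 9| < δ forces both bounds, so |(4w + 10)/(w + 9) − (23/9)| < ε.

δ = min(9, (81/13)ε)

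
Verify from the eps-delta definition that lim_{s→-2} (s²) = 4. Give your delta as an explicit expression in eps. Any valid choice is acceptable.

Let eps > 0. We seek delta > 0 with 0 < |s + 2| < delta ⇒ |s² − 4| < eps.
Factor: s² − 4 = (s + 2)(s - 2), so |s² − 4| = |s + 2|·|s - 2|.
Restrict delta ≤ 2. Then |s + 2| < 2 gives |s| < 4, so by the triangle inequality |s - 2| ≤ 4 + 2 = 6.
Hence |s² − 4| ≤ 6|s + 2|, which is < eps once |s + 2| < eps/6.
Take delta = min(2, eps/6). If 0 < |s + 2| < delta then both bounds hold and |s² − 4| ≤ 6|s + 2| < 6·(eps/6) = eps.

delta = min(2, eps/6)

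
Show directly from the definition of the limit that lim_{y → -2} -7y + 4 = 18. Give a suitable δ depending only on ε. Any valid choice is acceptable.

Suppose ε > 0. We need δ > 0 so that 0 < |y + 2| < δ implies |(-7y + 4) − 18| < ε.
Since (-7y + 4) − 18 = -7(y + 2), we have |(-7y + 4) − 18| = 7|y + 2|.
So 7|y + 2| < ε exactly when |y + 2| < ε/7.
Choosing δ = ε/7 gives |(-7y + 4) − 18| = 7|y + 2| < ε whenever |y + 2| < δ.

δ = ε/7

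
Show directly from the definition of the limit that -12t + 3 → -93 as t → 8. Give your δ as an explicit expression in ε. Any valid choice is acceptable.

δ = ε/12

Suppose ε > 0. We need δ > 0 so that 0 < |t − 8| < δ implies |(-12t + 3) + 93| < ε.
|(-12t + 3) + 93| = |-12t + 96| = 12|t − 8|.
Thus it suffices that |t − 8| < ε/12.
Choosing δ = ε/12 gives |(-12t + 3) + 93| = 12|t − 8| < ε whenever |t − 8| < δ.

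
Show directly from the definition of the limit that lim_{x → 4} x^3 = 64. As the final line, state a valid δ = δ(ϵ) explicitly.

Fix ϵ > 0. We seek δ > 0 with 0 < |x − 4| < δ ⇒ |x^3 − 64| < ϵ.
Factor: x^3 − 64 = (x − 4)(x^2 + 4x + 16), so |x^3 − 64| = |x − 4|·|x^2 + 4x + 16|.
Impose δ ≤ 2 so that |x| < 6; then |x^2 + 4x + 16| ≤ 76.
Hence |x^3 − 64| ≤ 76|x − 4|, which is < ϵ once |x − 4| < ϵ/76.
Take δ = min(2, ϵ/76). If 0 < |x − 4| < δ then both bounds hold and |x^3 − 64| ≤ 76|x − 4| < 76·(ϵ/76) = ϵ.

δ = min(2, ϵ/76)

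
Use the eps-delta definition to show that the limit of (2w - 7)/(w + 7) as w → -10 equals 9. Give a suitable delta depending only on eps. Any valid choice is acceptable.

Let eps > 0. We want delta > 0 with 0 < |w + 10| < delta ⇒ |(2w - 7)/(w + 7) − 9| < eps.
Combining over a common denominator, (2w - 7)/(w + 7) − 9 = [(2w - 7)·(-3) − (-27)·(w + 7)] / [(-3)·(w + 7)] = 21(w + 10) / ((-3)(w + 7)).
So |(2w - 7)/(w + 7) − 9| = 21|w + 10| / (3·|w + 7|).
Restrict delta ≤ 3/2. Then |w + 10| < 3/2 gives |w + 7| = |(w + 10) + (-3)| ≥ 3 − 3/2 = 3/2.
Hence |(2w - 7)/(w + 7) − 9| < 21|w + 10|/(3·(3/2)) = (14/3)|w + 10|, which is < eps once |w + 10| < (3/14)eps.
Take delta = min(3/2, (3/14)eps). Then 0 < |w + 10| < delta forces both bounds, so |(2w - 7)/(w + 7) − 9| < eps.

delta = min(3/2, (3/14)eps)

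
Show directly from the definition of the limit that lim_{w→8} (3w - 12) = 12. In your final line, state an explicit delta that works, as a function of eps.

Let eps > 0 be given. We need delta > 0 so that 0 < |w − 8| < delta implies |(3w - 12) − 12| < eps.
Since (3w - 12) − 12 = 3(w − 8), we have |(3w - 12) − 12| = 3|w − 8|.
Thus it suffices that |w − 8| < eps/3.
Take delta = eps/3. If 0 < |w − 8| < delta then |(3w - 12) − 12| = 3|w − 8| < 3·(eps/3) = eps.

delta = eps/3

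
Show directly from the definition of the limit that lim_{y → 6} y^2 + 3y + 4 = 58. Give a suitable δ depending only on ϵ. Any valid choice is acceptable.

δ = min(1, ϵ/16)

Suppose ϵ > 0. We want δ > 0 such that 0 < |y − 6| < δ implies |(y^2 + 3y + 4) − 58| < ϵ.
(y^2 + 3y + 4) − 58 = y^2 + 3y - 54 = (y − 6)(y + 9).
So |(y^2 + 3y + 4) − 58| = |y − 6|·|y + 9|.
Require δ ≤ 1. Then |y − 6| < 1 gives |y| < 7, and by the triangle inequality |y + 9| ≤ 7 + 9 = 16.
Hence |(y^2 + 3y + 4) − 58| ≤ 16|y − 6| < ϵ provided |y − 6| < ϵ/16.
Choosing δ = min(1, ϵ/16) ensures both conditions, hence |(y^2 + 3y + 4) − 58| < ϵ.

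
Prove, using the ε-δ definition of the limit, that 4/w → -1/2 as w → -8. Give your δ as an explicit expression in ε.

δ = min(4, 8ε)

Let ε > 0 be given. We seek δ > 0 such that 0 < |w + 8| < δ implies |4/w + 1/2| < ε.
|4/w + 1/2| = 4·|-8 − w|/(8·|w|) = 4|w + 8|/(8|w|).
Restrict δ ≤ 4. Then |w + 8| < 4 gives |w| > 4, so 8|w| > 32.
Then |4/w + 1/2| < 4|w + 8|/32, which is < ε when |w + 8| < 8ε.
Take δ = min(4, 8ε). Then 0 < |w + 8| < δ gives both |w + 8| < 4 and |w + 8| < 8ε, so |4/w + 1/2| < ε.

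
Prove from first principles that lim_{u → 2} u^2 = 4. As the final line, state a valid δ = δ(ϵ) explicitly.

δ = min(2, ϵ/6)

Suppose ϵ > 0. We seek δ > 0 with 0 < |u − 2| < δ ⇒ |u^2 − 4| < ϵ.
Factor: u^2 − 4 = (u − 2)(u + 2), so |u^2 − 4| = |u − 2|·|u + 2|.
Restrict δ ≤ 2. Then |u − 2| < 2 gives |u| < 4, so by the triangle inequality |u + 2| ≤ 4 + 2 = 6.
Hence |u^2 − 4| ≤ 6|u − 2|, which is < ϵ once |u − 2| < ϵ/6.
Take δ = min(2, ϵ/6). If 0 < |u − 2| < δ then both bounds hold and |u^2 − 4| ≤ 6|u − 2| < 6·(ϵ/6) = ϵ.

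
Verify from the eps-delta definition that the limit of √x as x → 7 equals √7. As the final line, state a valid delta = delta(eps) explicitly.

Fix eps > 0. We want delta > 0 such that 0 < |x − 7| < delta implies |√x − √7| < eps.
Rationalise: √x − √7 = (x − 7)/(√x + √7), so |√x − √7| = |x − 7|/(√x + √7).
Restrict delta ≤ 7 so that |x − 7| < 7 forces x > 0, and then √x + √7 > √7.
Hence |√x − √7| < |x − 7|/√7, which is < eps once |x − 7| < √7·eps.
Take delta = min(7, √7·eps). If 0 < |x − 7| < delta then x > 0 and |√x − √7| < |x − 7|/√7 < eps.

delta = min(7, √7·eps)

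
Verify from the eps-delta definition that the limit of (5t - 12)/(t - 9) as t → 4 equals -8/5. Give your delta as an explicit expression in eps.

delta = min(5/2, (25/66)eps)

Fix eps > 0. We want delta > 0 with 0 < |t − 4| < delta ⇒ |(5t - 12)/(t - 9) + 8/5| < eps.
Combining over a common denominator, (5t - 12)/(t - 9) + 8/5 = [(5t - 12)·(-5) − 8·(t - 9)] / [(-5)·(t - 9)] = -33(t − 4) / ((-5)(t - 9)).
So |(5t - 12)/(t - 9) + 8/5| = 33|t − 4| / (5·|t − 9|).
Require delta ≤ 5/2, so |t − 9| ≥ |-5| − |t − 4| > 5 − 5/2 = 5/2.
Hence |(5t - 12)/(t - 9) + 8/5| < 33|t − 4|/(5·(5/2)) = (66/25)|t − 4|, which is < eps once |t − 4| < (25/66)eps.
Take delta = min(5/2, (25/66)eps). Then 0 < |t − 4| < delta forces both bounds, so |(5t - 12)/(t - 9) + 8/5| < eps.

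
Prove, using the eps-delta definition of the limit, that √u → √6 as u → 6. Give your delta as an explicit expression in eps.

Let eps > 0. We want delta > 0 such that 0 < |u − 6| < delta implies |√u − √6| < eps.
Rationalise: √u − √6 = (u − 6)/(√u + √6), so |√u − √6| = |u − 6|/(√u + √6).
Restrict delta ≤ 6 so that |u − 6| < 6 forces u > 0, and then √u + √6 > √6.
Hence |√u − √6| < |u − 6|/√6, which is < eps once |u − 6| < √6·eps.
Take delta = min(6, √6·eps). If 0 < |u − 6| < delta then u > 0 and |√u − √6| < |u − 6|/√6 < eps.

delta = min(6, √6·eps)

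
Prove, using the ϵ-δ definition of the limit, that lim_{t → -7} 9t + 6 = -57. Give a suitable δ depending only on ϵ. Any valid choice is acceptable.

Let ϵ > 0 be given. We need δ > 0 so that 0 < |t + 7| < δ implies |(9t + 6) + 57| < ϵ.
|(9t + 6) + 57| = |9t + 63| = 9|t + 7|.
So 9|t + 7| < ϵ exactly when |t + 7| < ϵ/9.
Take δ = ϵ/9. If 0 < |t + 7| < δ then |(9t + 6) + 57| = 9|t + 7| < 9·(ϵ/9) = ϵ.

δ = ϵ/9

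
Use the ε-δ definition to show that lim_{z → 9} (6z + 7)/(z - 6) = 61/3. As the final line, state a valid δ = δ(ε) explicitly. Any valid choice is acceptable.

Fix ε > 0. We want δ > 0 with 0 < |z − 9| < δ ⇒ |(6z + 7)/(z - 6) − (61/3)| < ε.
Combining over a common denominator, (6z + 7)/(z - 6) − (61/3) = [(6z + 7)·3 − 61·(z - 6)] / [3·(z - 6)] = -43(z − 9) / (3(z - 6)).
So |(6z + 7)/(z - 6) − (61/3)| = 43|z − 9| / (3·|z − 6|).
Require δ ≤ 3/2, so |z − 6| ≥ |3| − |z − 9| > 3 − 3/2 = 3/2.
Hence |(6z + 7)/(z - 6) − (61/3)| < 43|z − 9|/(3·(3/2)) = (86/9)|z − 9|, which is < ε once |z − 9| < (9/86)ε.
Take δ = min(3/2, (9/86)ε). Then 0 < |z − 9| < δ forces both bounds, so |(6z + 7)/(z - 6) − (61/3)| < ε.

δ = min(3/2, (9/86)ε)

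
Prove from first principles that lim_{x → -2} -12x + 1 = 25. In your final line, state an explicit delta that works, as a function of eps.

Fix eps > 0. We need delta > 0 so that 0 < |x + 2| < delta implies |(-12x + 1) − 25| < eps.
|(-12x + 1) − 25| = |-12x - 24| = 12|x + 2|.
Thus it suffices that |x + 2| < eps/12.
Take delta = eps/12. If 0 < |x + 2| < delta then |(-12x + 1) − 25| = 12|x + 2| < 12·(eps/12) = eps.

delta = eps/12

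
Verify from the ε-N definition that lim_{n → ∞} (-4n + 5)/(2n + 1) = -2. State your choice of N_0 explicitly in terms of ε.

Suppose ε > 0. For n ≥ 1, |(-4n + 5)/(2n + 1) + 2| = |14|/(2(2n + 1)) = 14/(2(2n + 1)).
Since 2n + 1 ≥ 2n for n ≥ 1, this is ≤ 14/(2·2n) = (7/2)/n.
So |(-4n + 5)/(2n + 1) + 2| < ε whenever n > (7/2)/ε.
Take N_0 = (7/2)/ε. If n > N_0 then |(-4n + 5)/(2n + 1) + 2| ≤ (7/2)/n < ε.

N_0 = (7/2)/ε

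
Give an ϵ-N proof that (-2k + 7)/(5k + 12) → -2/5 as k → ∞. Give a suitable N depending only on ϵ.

Let ϵ > 0 be given. For k ≥ 1, |(-2k + 7)/(5k + 12) + 2/5| = |59|/(5(5k + 12)) = 59/(5(5k + 12)).
Since 5k + 12 ≥ 5k for k ≥ 1, this is ≤ 59/(5·5k) = (59/25)/k.
So |(-2k + 7)/(5k + 12) + 2/5| < ϵ whenever k > (59/25)/ϵ.
Take N = (59/25)/ϵ. If k > N then |(-2k + 7)/(5k + 12) + 2/5| ≤ (59/25)/k < ϵ.

N = (59/25)/ϵ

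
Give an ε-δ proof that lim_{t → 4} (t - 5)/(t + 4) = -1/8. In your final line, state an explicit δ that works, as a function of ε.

Let ε > 0. We want δ > 0 with 0 < |t − 4| < δ ⇒ |(t - 5)/(t + 4) + 1/8| < ε.
Combining over a common denominator, (t - 5)/(t + 4) + 1/8 = [(t - 5)·8 − (-1)·(t + 4)] / [8·(t + 4)] = 9(t − 4) / (8(t + 4)).
So |(t - 5)/(t + 4) + 1/8| = 9|t − 4| / (8·|t + 4|).
Require δ ≤ 4, so |t + 4| ≥ |8| − |t − 4| > 8 − 4 = 4.
Hence |(t - 5)/(t + 4) + 1/8| < 9|t − 4|/(8·4) = (9/32)|t − 4|, which is < ε once |t − 4| < (32/9)ε.
Take δ = min(4, (32/9)ε). Then 0 < |t − 4| < δ forces both bounds, so |(t - 5)/(t + 4) + 1/8| < ε.

δ = min(4, (32/9)ε)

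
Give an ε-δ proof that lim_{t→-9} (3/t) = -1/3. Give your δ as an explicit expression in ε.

δ = min(9/2, (27/2)ε)

Suppose ε > 0. We seek δ > 0 such that 0 < |t + 9| < δ implies |3/t + 1/3| < ε.
|3/t + 1/3| = 3·|-9 − t|/(9·|t|) = 3|t + 9|/(9|t|).
Restrict δ ≤ 9/2. Then |t + 9| < 9/2 gives |t| > 9/2, so 9|t| > 81/2.
Then |3/t + 1/3| < 3|t + 9|/(81/2), which is < ε when |t + 9| < (27/2)ε.
Take δ = min(9/2, (27/2)ε). Then 0 < |t + 9| < δ gives both |t + 9| < 9/2 and |t + 9| < (27/2)ε, so |3/t + 1/3| < ε.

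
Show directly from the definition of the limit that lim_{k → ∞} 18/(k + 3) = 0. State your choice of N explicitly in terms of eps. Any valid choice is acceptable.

Let eps > 0 be given. For k ≥ 1, |18/(k + 3) − 0| = 18/(k + 3) ≤ 18/k.
We need 18/k < eps, i.e. k > 18/eps.
Take N = 18/eps. If k > N then |18/(k + 3)| ≤ 18/k < eps.

N = 18/eps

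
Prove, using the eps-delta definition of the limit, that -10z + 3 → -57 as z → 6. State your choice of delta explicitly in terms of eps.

Fix eps > 0. We need delta > 0 so that 0 < |z − 6| < delta implies |(-10z + 3) + 57| < eps.
Since (-10z + 3) + 57 = -10(z − 6), we have |(-10z + 3) + 57| = 10|z − 6|.
So 10|z − 6| < eps exactly when |z − 6| < eps/10.
Choosing delta = eps/10 gives |(-10z + 3) + 57| = 10|z − 6| < eps whenever |z − 6| < delta.

delta = eps/10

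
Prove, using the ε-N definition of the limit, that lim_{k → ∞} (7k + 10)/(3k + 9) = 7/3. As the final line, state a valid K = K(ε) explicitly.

K = (11/3)/ε

Fix ε > 0. For k ≥ 1, |(7k + 10)/(3k + 9) − (7/3)| = |-33|/(3(3k + 9)) = 33/(3(3k + 9)).
Since 3k + 9 ≥ 3k for k ≥ 1, this is ≤ 33/(3·3k) = (11/3)/k.
So |(7k + 10)/(3k + 9) − (7/3)| < ε whenever k > (11/3)/ε.
Take K = (11/3)/ε. If k > K then |(7k + 10)/(3k + 9) − (7/3)| ≤ (11/3)/k < ε.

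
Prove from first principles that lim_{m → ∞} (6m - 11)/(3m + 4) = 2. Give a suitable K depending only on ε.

Let ε > 0 be given. For m ≥ 1, |(6m - 11)/(3m + 4) − 2| = |-57|/(3(3m + 4)) = 57/(3(3m + 4)).
Since 3m + 4 ≥ 3m for m ≥ 1, this is ≤ 57/(3·3m) = (19/3)/m.
So |(6m - 11)/(3m + 4) − 2| < ε whenever m > (19/3)/ε.
Take K = (19/3)/ε. If m > K then |(6m - 11)/(3m + 4) − 2| ≤ (19/3)/m < ε.

K = (19/3)/ε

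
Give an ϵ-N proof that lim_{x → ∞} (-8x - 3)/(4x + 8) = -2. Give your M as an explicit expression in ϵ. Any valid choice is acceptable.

M = (13/4)/ϵ

Suppose ϵ > 0. We seek M > 0 such that x > M implies |(-8x - 3)/(4x + 8) + 2| < ϵ.
(-8x - 3)/(4x + 8) + 2 = (4(-8x - 3) − (-8)(4x + 8)) / (4(4x + 8)) = 52/(4(4x + 8)).
For x > 0 we have 4x + 8 > 4x, so |(-8x - 3)/(4x + 8) + 2| = 52/(4(4x + 8)) < 52/(4·4x) = (13/4)/x.
Thus |(-8x - 3)/(4x + 8) + 2| < ϵ whenever x > (13/4)/ϵ.
Take M = (13/4)/ϵ. If x > M then |(-8x - 3)/(4x + 8) + 2| < (13/4)/x < ϵ.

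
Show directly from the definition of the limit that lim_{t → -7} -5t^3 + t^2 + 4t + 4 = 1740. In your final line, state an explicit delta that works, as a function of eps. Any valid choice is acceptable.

delta = min(1, eps/856)

Let eps > 0. We want delta > 0 such that 0 < |t + 7| < delta implies |(-5t^3 + t^2 + 4t + 4) − 1740| < eps.
(-5t^3 + t^2 + 4t + 4) − 1740 = -5t^3 + t^2 + 4t - 1736 = (t + 7)(-5t^2 + 36t - 248).
So |(-5t^3 + t^2 + 4t + 4) − 1740| = |t + 7|·|-5t^2 + 36t - 248|.
Assume first that |t + 7| < 1, so |t| < 8. Then |-5t^2 + 36t - 248| ≤ 5·8^2 + 36·8 + 248 = 856.
Hence |(-5t^3 + t^2 + 4t + 4) − 1740| ≤ 856|t + 7| < eps provided |t + 7| < eps/856.
Choosing delta = min(1, eps/856) ensures both conditions, hence |(-5t^3 + t^2 + 4t + 4) − 1740| < eps.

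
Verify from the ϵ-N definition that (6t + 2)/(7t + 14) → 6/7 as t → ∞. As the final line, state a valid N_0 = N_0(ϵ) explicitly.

N_0 = (10/7)/ϵ

Let ϵ > 0. We seek N_0 > 0 such that t > N_0 implies |(6t + 2)/(7t + 14) − (6/7)| < ϵ.
(6t + 2)/(7t + 14) − (6/7) = (7(6t + 2) − 6(7t + 14)) / (7(7t + 14)) = -70/(7(7t + 14)).
For t > 0 we have 7t + 14 > 7t, so |(6t + 2)/(7t + 14) − (6/7)| = 70/(7(7t + 14)) < 70/(7·7t) = (10/7)/t.
Thus |(6t + 2)/(7t + 14) − (6/7)| < ϵ whenever t > (10/7)/ϵ.
Take N_0 = (10/7)/ϵ. If t > N_0 then |(6t + 2)/(7t + 14) − (6/7)| < (10/7)/t < ϵ.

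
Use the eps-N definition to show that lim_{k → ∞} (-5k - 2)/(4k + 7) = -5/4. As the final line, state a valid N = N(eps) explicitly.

Fix eps > 0. For k ≥ 1, |(-5k - 2)/(4k + 7) + 5/4| = |27|/(4(4k + 7)) = 27/(4(4k + 7)).
Since 4k + 7 ≥ 4k for k ≥ 1, this is ≤ 27/(4·4k) = (27/16)/k.
So |(-5k - 2)/(4k + 7) + 5/4| < eps whenever k > (27/16)/eps.
Take N = (27/16)/eps. If k > N then |(-5k - 2)/(4k + 7) + 5/4| ≤ (27/16)/k < eps.

N = (27/16)/eps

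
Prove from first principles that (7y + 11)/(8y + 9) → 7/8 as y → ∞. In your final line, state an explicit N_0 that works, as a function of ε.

Let ε > 0. We seek N_0 > 0 such that y > N_0 implies |(7y + 11)/(8y + 9) − (7/8)| < ε.
(7y + 11)/(8y + 9) − (7/8) = (8(7y + 11) − 7(8y + 9)) / (8(8y + 9)) = 25/(8(8y + 9)).
For y > 0 we have 8y + 9 > 8y, so |(7y + 11)/(8y + 9) − (7/8)| = 25/(8(8y + 9)) < 25/(8·8y) = (25/64)/y.
Thus |(7y + 11)/(8y + 9) − (7/8)| < ε whenever y > (25/64)/ε.
Take N_0 = (25/64)/ε. If y > N_0 then |(7y + 11)/(8y + 9) − (7/8)| < (25/64)/y < ε.

N_0 = (25/64)/ε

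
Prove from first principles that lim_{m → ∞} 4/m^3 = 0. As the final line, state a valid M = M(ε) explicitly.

M = (4/ε)^{1/3}

Fix ε > 0. For m ≥ 1, |4/m^3 − 0| = 4/m^3.
4/m^3 < ε ⇔ m^3 > 4/ε ⇔ m > (4/ε)^{1/3}.
Take M = (4/ε)^{1/3}. Then m > M implies 4/m^3 < ε.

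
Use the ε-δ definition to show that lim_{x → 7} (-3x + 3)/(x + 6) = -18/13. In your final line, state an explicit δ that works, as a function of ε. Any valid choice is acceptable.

δ = min(13/2, (169/42)ε)

Fix ε > 0. We want δ > 0 with 0 < |x − 7| < δ ⇒ |(-3x + 3)/(x + 6) + 18/13| < ε.
Combining over a common denominator, (-3x + 3)/(x + 6) + 18/13 = [(-3x + 3)·13 − (-18)·(x + 6)] / [13·(x + 6)] = -21(x − 7) / (13(x + 6)).
So |(-3x + 3)/(x + 6) + 18/13| = 21|x − 7| / (13·|x + 6|).
Restrict δ ≤ 13/2. Then |x − 7| < 13/2 gives |x + 6| = |(x − 7) + 13| ≥ 13 − 13/2 = 13/2.
Hence |(-3x + 3)/(x + 6) + 18/13| < 21|x − 7|/(13·(13/2)) = (42/169)|x − 7|, which is < ε once |x − 7| < (169/42)ε.
Take δ = min(13/2, (169/42)ε). Then 0 < |x − 7| < δ forces both bounds, so |(-3x + 3)/(x + 6) + 18/13| < ε.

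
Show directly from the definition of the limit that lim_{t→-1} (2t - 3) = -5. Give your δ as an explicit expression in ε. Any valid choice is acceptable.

Suppose ε > 0. We need δ > 0 so that 0 < |t + 1| < δ implies |(2t - 3) + 5| < ε.
Since (2t - 3) + 5 = 2(t + 1), we have |(2t - 3) + 5| = 2|t + 1|.
So 2|t + 1| < ε exactly when |t + 1| < ε/2.
Take δ = ε/2. If 0 < |t + 1| < δ then |(2t - 3) + 5| = 2|t + 1| < 2·(ε/2) = ε.

δ = ε/2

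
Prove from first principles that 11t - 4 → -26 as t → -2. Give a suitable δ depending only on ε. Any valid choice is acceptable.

Suppose ε > 0. We need δ > 0 so that 0 < |t + 2| < δ implies |(11t - 4) + 26| < ε.
|(11t - 4) + 26| = |11t + 22| = 11|t + 2|.
Thus it suffices that |t + 2| < ε/11.
Take δ = ε/11. If 0 < |t + 2| < δ then |(11t - 4) + 26| = 11|t + 2| < 11·(ε/11) = ε.

δ = ε/11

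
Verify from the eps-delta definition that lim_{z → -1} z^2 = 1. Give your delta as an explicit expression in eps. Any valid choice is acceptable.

delta = min(2, eps/4)

Let eps > 0. We seek delta > 0 with 0 < |z + 1| < delta ⇒ |z^2 − 1| < eps.
Factor: z^2 − 1 = (z + 1)(z - 1), so |z^2 − 1| = |z + 1|·|z - 1|.
Restrict delta ≤ 2. Then |z + 1| < 2 gives |z| < 3, so by the triangle inequality |z - 1| ≤ 3 + 1 = 4.
Hence |z^2 − 1| ≤ 4|z + 1|, which is < eps once |z + 1| < eps/4.
Take delta = min(2, eps/4). If 0 < |z + 1| < delta then both bounds hold and |z^2 − 1| ≤ 4|z + 1| < 4·(eps/4) = eps.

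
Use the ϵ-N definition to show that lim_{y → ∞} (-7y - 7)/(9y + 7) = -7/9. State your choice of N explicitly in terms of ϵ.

Fix ϵ > 0. We seek N > 0 such that y > N implies |(-7y - 7)/(9y + 7) + 7/9| < ϵ.
(-7y - 7)/(9y + 7) + 7/9 = (9(-7y - 7) − (-7)(9y + 7)) / (9(9y + 7)) = -14/(9(9y + 7)).
For y > 0 we have 9y + 7 > 9y, so |(-7y - 7)/(9y + 7) + 7/9| = 14/(9(9y + 7)) < 14/(9·9y) = (14/81)/y.
Thus |(-7y - 7)/(9y + 7) + 7/9| < ϵ whenever y > (14/81)/ϵ.
Take N = (14/81)/ϵ. If y > N then |(-7y - 7)/(9y + 7) + 7/9| < (14/81)/y < ϵ.

N = (14/81)/ϵ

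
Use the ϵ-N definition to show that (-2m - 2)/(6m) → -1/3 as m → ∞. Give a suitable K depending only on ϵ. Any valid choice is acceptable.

Let ϵ > 0 be given. For m ≥ 1, |(-2m - 2)/(6m) + 1/3| = |-12|/(6(6m)) = 12/(6(6m)).
Since 6m ≥ 6m for m ≥ 1, this is ≤ 12/(6·6m) = (1/3)/m.
So |(-2m - 2)/(6m) + 1/3| < ϵ whenever m > (1/3)/ϵ.
Take K = (1/3)/ϵ. If m > K then |(-2m - 2)/(6m) + 1/3| ≤ (1/3)/m < ϵ.

K = (1/3)/ϵ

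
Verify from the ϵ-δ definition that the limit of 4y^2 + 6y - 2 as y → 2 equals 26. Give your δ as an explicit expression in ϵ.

Let ϵ > 0. We want δ > 0 such that 0 < |y − 2| < δ implies |(4y^2 + 6y - 2) − 26| < ϵ.
(4y^2 + 6y - 2) − 26 = 4y^2 + 6y - 28 = (y − 2)(4y + 14).
So |(4y^2 + 6y - 2) − 26| = |y − 2|·|4y + 14|.
Assume first that |y − 2| < 1, so |y| < 3. Then |4y + 14| ≤ 4·3 + 14 = 26.
Hence |(4y^2 + 6y - 2) − 26| ≤ 26|y − 2| < ϵ provided |y − 2| < ϵ/26.
Take δ = min(1, ϵ/26). Then 0 < |y − 2| < δ gives both |y − 2| < 1 and |y − 2| < ϵ/26, so |(4y^2 + 6y - 2) − 26| < ϵ.

δ = min(1, ϵ/26)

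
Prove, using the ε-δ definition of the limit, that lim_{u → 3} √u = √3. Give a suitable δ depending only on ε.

δ = min(3, √3·ε)

Fix ε > 0. We want δ > 0 such that 0 < |u − 3| < δ implies |√u − √3| < ε.
Multiplying by the conjugate, |√u − √3| = |u − 3|/(√u + √3).
Restrict δ ≤ 3 so that |u − 3| < 3 forces u > 0, and then √u + √3 > √3.
Hence |√u − √3| < |u − 3|/√3, which is < ε once |u − 3| < √3·ε.
Take δ = min(3, √3·ε). If 0 < |u − 3| < δ then u > 0 and |√u − √3| < |u − 3|/√3 < ε.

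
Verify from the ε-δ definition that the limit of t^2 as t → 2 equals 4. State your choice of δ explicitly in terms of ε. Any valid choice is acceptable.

Let ε > 0 be given. We seek δ > 0 with 0 < |t − 2| < δ ⇒ |t^2 − 4| < ε.
Factor: t^2 − 4 = (t − 2)(t + 2), so |t^2 − 4| = |t − 2|·|t + 2|.
Restrict δ ≤ 1. Then |t − 2| < 1 gives |t| < 3, so by the triangle inequality |t + 2| ≤ 3 + 2 = 5.
Hence |t^2 − 4| ≤ 5|t − 2|, which is < ε once |t − 2| < ε/5.
Take δ = min(1, ε/5). If 0 < |t − 2| < δ then both bounds hold and |t^2 − 4| ≤ 5|t − 2| < 5·(ε/5) = ε.

δ = min(1, ε/5)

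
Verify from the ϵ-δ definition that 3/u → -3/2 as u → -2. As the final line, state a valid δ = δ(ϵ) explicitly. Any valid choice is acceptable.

δ = min(1, (2/3)ϵ)

Fix ϵ > 0. We seek δ > 0 such that 0 < |u + 2| < δ implies |3/u + 3/2| < ϵ.
|3/u + 3/2| = 3·|-2 − u|/(2·|u|) = 3|u + 2|/(2|u|).
Restrict δ ≤ 1. Then |u + 2| < 1 gives |u| > 1, so 2|u| > 2.
Then |3/u + 3/2| < 3|u + 2|/2, which is < ϵ when |u + 2| < (2/3)ϵ.
Take δ = min(1, (2/3)ϵ). Then 0 < |u + 2| < δ gives both |u + 2| < 1 and |u + 2| < (2/3)ϵ, so |3/u + 3/2| < ϵ.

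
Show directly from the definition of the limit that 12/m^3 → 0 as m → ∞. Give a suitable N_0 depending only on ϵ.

N_0 = (12/ϵ)^{1/3}

Let ϵ > 0 be given. For m ≥ 1, |12/m^3 − 0| = 12/m^3.
12/m^3 < ϵ ⇔ m^3 > 12/ϵ ⇔ m > (12/ϵ)^{1/3}.
Take N_0 = (12/ϵ)^{1/3}. Then m > N_0 implies 12/m^3 < ϵ.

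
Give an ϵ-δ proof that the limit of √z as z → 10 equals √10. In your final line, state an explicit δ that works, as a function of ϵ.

δ = min(10, √10·ϵ)

Let ϵ > 0. We want δ > 0 such that 0 < |z − 10| < δ implies |√z − √10| < ϵ.
Multiplying by the conjugate, |√z − √10| = |z − 10|/(√z + √10).
Restrict δ ≤ 10 so that |z − 10| < 10 forces z > 0, and then √z + √10 > √10.
Hence |√z − √10| < |z − 10|/√10, which is < ϵ once |z − 10| < √10·ϵ.
Take δ = min(10, √10·ϵ). If 0 < |z − 10| < δ then z > 0 and |√z − √10| < |z − 10|/√10 < ϵ.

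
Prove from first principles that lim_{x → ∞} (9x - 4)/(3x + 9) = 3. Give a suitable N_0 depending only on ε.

N_0 = (31/3)/ε

Fix ε > 0. We seek N_0 > 0 such that x > N_0 implies |(9x - 4)/(3x + 9) − 3| < ε.
(9x - 4)/(3x + 9) − 3 = (3(9x - 4) − 9(3x + 9)) / (3(3x + 9)) = -93/(3(3x + 9)).
For x > 0 we have 3x + 9 > 3x, so |(9x - 4)/(3x + 9) − 3| = 93/(3(3x + 9)) < 93/(3·3x) = (31/3)/x.
Thus |(9x - 4)/(3x + 9) − 3| < ε whenever x > (31/3)/ε.
Take N_0 = (31/3)/ε. If x > N_0 then |(9x - 4)/(3x + 9) − 3| < (31/3)/x < ε.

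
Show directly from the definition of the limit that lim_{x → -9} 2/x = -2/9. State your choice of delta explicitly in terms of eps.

delta = min(9/2, (81/4)eps)

Fix eps > 0. We seek delta > 0 such that 0 < |x + 9| < delta implies |2/x + 2/9| < eps.
|2/x + 2/9| = 2·|-9 − x|/(9·|x|) = 2|x + 9|/(9|x|).
Restrict delta ≤ 9/2. Then |x + 9| < 9/2 gives |x| > 9/2, so 9|x| > 81/2.
Then |2/x + 2/9| < 2|x + 9|/(81/2), which is < eps when |x + 9| < (81/4)eps.
Take delta = min(9/2, (81/4)eps). Then 0 < |x + 9| < delta gives both |x + 9| < 9/2 and |x + 9| < (81/4)eps, so |2/x + 2/9| < eps.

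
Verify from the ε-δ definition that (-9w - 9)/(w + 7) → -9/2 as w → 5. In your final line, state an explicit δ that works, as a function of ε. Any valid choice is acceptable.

Let ε > 0. We want δ > 0 with 0 < |w − 5| < δ ⇒ |(-9w - 9)/(w + 7) + 9/2| < ε.
Combining over a common denominator, (-9w - 9)/(w + 7) + 9/2 = [(-9w - 9)·12 − (-54)·(w + 7)] / [12·(w + 7)] = -54(w − 5) / (12(w + 7)).
So |(-9w - 9)/(w + 7) + 9/2| = 54|w − 5| / (12·|w + 7|).
Restrict δ ≤ 6. Then |w − 5| < 6 gives |w + 7| = |(w − 5) + 12| ≥ 12 − 6 = 6.
Hence |(-9w - 9)/(w + 7) + 9/2| < 54|w − 5|/(12·6) = (3/4)|w − 5|, which is < ε once |w − 5| < (4/3)ε.
Take δ = min(6, (4/3)ε). Then 0 < |w − 5| < δ forces both bounds, so |(-9w - 9)/(w + 7) + 9/2| < ε.

δ = min(6, (4/3)ε)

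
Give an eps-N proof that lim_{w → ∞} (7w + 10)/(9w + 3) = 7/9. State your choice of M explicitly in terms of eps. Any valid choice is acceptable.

M = (23/27)/eps

Let eps > 0 be given. We seek M > 0 such that w > M implies |(7w + 10)/(9w + 3) − (7/9)| < eps.
(7w + 10)/(9w + 3) − (7/9) = (9(7w + 10) − 7(9w + 3)) / (9(9w + 3)) = 69/(9(9w + 3)).
For w > 0 we have 9w + 3 > 9w, so |(7w + 10)/(9w + 3) − (7/9)| = 69/(9(9w + 3)) < 69/(9·9w) = (23/27)/w.
Thus |(7w + 10)/(9w + 3) − (7/9)| < eps whenever w > (23/27)/eps.
Take M = (23/27)/eps. If w > M then |(7w + 10)/(9w + 3) − (7/9)| < (23/27)/w < eps.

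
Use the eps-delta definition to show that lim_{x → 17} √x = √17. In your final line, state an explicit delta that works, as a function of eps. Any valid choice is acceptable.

Let eps > 0 be given. We want delta > 0 such that 0 < |x − 17| < delta implies |√x − √17| < eps.
Multiplying by the conjugate, |√x − √17| = |x − 17|/(√x + √17).
Restrict delta ≤ 17 so that |x − 17| < 17 forces x > 0, and then √x + √17 > √17.
Hence |√x − √17| < |x − 17|/√17, which is < eps once |x − 17| < √17·eps.
Take delta = min(17, √17·eps). If 0 < |x − 17| < delta then x > 0 and |√x − √17| < |x − 17|/√17 < eps.

delta = min(17, √17·eps)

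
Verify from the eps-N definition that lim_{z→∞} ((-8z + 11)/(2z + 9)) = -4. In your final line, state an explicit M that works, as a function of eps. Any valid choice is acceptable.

M = (47/2)/eps

Let eps > 0. We seek M > 0 such that z > M implies |(-8z + 11)/(2z + 9) + 4| < eps.
(-8z + 11)/(2z + 9) + 4 = (2(-8z + 11) − (-8)(2z + 9)) / (2(2z + 9)) = 94/(2(2z + 9)).
For z > 0 we have 2z + 9 > 2z, so |(-8z + 11)/(2z + 9) + 4| = 94/(2(2z + 9)) < 94/(2·2z) = (47/2)/z.
Thus |(-8z + 11)/(2z + 9) + 4| < eps whenever z > (47/2)/eps.
Take M = (47/2)/eps. If z > M then |(-8z + 11)/(2z + 9) + 4| < (47/2)/z < eps.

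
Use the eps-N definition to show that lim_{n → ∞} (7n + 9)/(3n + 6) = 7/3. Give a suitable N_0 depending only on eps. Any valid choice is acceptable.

N_0 = (5/3)/eps

Suppose eps > 0. For n ≥ 1, |(7n + 9)/(3n + 6) − (7/3)| = |-15|/(3(3n + 6)) = 15/(3(3n + 6)).
Since 3n + 6 ≥ 3n for n ≥ 1, this is ≤ 15/(3·3n) = (5/3)/n.
So |(7n + 9)/(3n + 6) − (7/3)| < eps whenever n > (5/3)/eps.
Take N_0 = (5/3)/eps. If n > N_0 then |(7n + 9)/(3n + 6) − (7/3)| ≤ (5/3)/n < eps.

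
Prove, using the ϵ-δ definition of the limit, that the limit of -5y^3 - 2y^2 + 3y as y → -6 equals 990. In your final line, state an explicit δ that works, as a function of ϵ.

Suppose ϵ > 0. We want δ > 0 such that 0 < |y + 6| < δ implies |(-5y^3 - 2y^2 + 3y) − 990| < ϵ.
(-5y^3 - 2y^2 + 3y) − 990 = -5y^3 - 2y^2 + 3y - 990 = (y + 6)(-5y^2 + 28y - 165).
So |(-5y^3 - 2y^2 + 3y) − 990| = |y + 6|·|-5y^2 + 28y - 165|.
Assume first that |y + 6| < 1, so |y| < 7. Then |-5y^2 + 28y - 165| ≤ 5·7^2 + 28·7 + 165 = 606.
Hence |(-5y^3 - 2y^2 + 3y) − 990| ≤ 606|y + 6| < ϵ provided |y + 6| < ϵ/606.
Choosing δ = min(1, ϵ/606) ensures both conditions, hence |(-5y^3 - 2y^2 + 3y) − 990| < ϵ.

δ = min(1, ϵ/606)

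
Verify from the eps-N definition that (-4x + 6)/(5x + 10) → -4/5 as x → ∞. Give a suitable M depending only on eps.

M = (14/5)/eps

Suppose eps > 0. We seek M > 0 such that x > M implies |(-4x + 6)/(5x + 10) + 4/5| < eps.
(-4x + 6)/(5x + 10) + 4/5 = (5(-4x + 6) − (-4)(5x + 10)) / (5(5x + 10)) = 70/(5(5x + 10)).
For x > 0 we have 5x + 10 > 5x, so |(-4x + 6)/(5x + 10) + 4/5| = 70/(5(5x + 10)) < 70/(5·5x) = (14/5)/x.
Thus |(-4x + 6)/(5x + 10) + 4/5| < eps whenever x > (14/5)/eps.
Take M = (14/5)/eps. If x > M then |(-4x + 6)/(5x + 10) + 4/5| < (14/5)/x < eps.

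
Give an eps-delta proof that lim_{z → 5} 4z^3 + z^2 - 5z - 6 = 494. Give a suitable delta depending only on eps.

delta = min(2, eps/443)

Fix eps > 0. We want delta > 0 such that 0 < |z − 5| < delta implies |(4z^3 + z^2 - 5z - 6) − 494| < eps.
(4z^3 + z^2 - 5z - 6) − 494 = 4z^3 + z^2 - 5z - 500 = (z − 5)(4z^2 + 21z + 100).
So |(4z^3 + z^2 - 5z - 6) − 494| = |z − 5|·|4z^2 + 21z + 100|.
Assume first that |z − 5| < 2, so |z| < 7. Then |4z^2 + 21z + 100| ≤ 4·7^2 + 21·7 + 100 = 443.
Hence |(4z^3 + z^2 - 5z - 6) − 494| ≤ 443|z − 5| < eps provided |z − 5| < eps/443.
Take delta = min(2, eps/443). Then 0 < |z − 5| < delta gives both |z − 5| < 2 and |z − 5| < eps/443, so |(4z^3 + z^2 - 5z - 6) − 494| < eps.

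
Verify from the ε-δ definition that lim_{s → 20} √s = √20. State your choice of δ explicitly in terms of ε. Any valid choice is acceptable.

δ = min(20, √20·ε)

Fix ε > 0. We want δ > 0 such that 0 < |s − 20| < δ implies |√s − √20| < ε.
Rationalise: √s − √20 = (s − 20)/(√s + √20), so |√s − √20| = |s − 20|/(√s + √20).
Restrict δ ≤ 20 so that |s − 20| < 20 forces s > 0, and then √s + √20 > √20.
Hence |√s − √20| < |s − 20|/√20, which is < ε once |s − 20| < √20·ε.
Take δ = min(20, √20·ε). If 0 < |s − 20| < δ then s > 0 and |√s − √20| < |s − 20|/√20 < ε.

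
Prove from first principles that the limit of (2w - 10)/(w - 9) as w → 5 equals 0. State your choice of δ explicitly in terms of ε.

Let ε > 0 be given. We want δ > 0 with 0 < |w − 5| < δ ⇒ |(2w - 10)/(w - 9) − 0| < ε.
Combining over a common denominator, (2w - 10)/(w - 9) − 0 = [(2w - 10)·(-4) − 0·(w - 9)] / [(-4)·(w - 9)] = -8(w − 5) / ((-4)(w - 9)).
So |(2w - 10)/(w - 9) − 0| = 8|w − 5| / (4·|w − 9|).
Require δ ≤ 2, so |w − 9| ≥ |-4| − |w − 5| > 4 − 2 = 2.
Hence |(2w - 10)/(w - 9) − 0| < 8|w − 5|/(4·2) = |w − 5|, which is < ε once |w − 5| < ε.
Take δ = min(2, ε). Then 0 < |w − 5| < δ forces both bounds, so |(2w - 10)/(w - 9) − 0| < ε.

δ = min(2, ε)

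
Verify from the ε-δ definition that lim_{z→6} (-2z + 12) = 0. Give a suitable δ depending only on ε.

Fix ε > 0. We need δ > 0 so that 0 < |z − 6| < δ implies |(-2z + 12)| < ε.
|(-2z + 12)| = |-2z + 12| = 2|z − 6|.
Thus it suffices that |z − 6| < ε/2.
Choosing δ = ε/2 gives |(-2z + 12)| = 2|z − 6| < ε whenever |z − 6| < δ.

δ = ε/2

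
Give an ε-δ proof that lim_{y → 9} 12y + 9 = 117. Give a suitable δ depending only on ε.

δ = ε/12

Let ε > 0. We need δ > 0 so that 0 < |y − 9| < δ implies |(12y + 9) − 117| < ε.
|(12y + 9) − 117| = |12y - 108| = 12|y − 9|.
Thus it suffices that |y − 9| < ε/12.
Choosing δ = ε/12 gives |(12y + 9) − 117| = 12|y − 9| < ε whenever |y − 9| < δ.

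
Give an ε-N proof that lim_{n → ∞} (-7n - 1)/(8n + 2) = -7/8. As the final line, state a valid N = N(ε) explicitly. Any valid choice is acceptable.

N = (3/32)/ε

Let ε > 0 be given. For n ≥ 1, |(-7n - 1)/(8n + 2) + 7/8| = |6|/(8(8n + 2)) = 6/(8(8n + 2)).
Since 8n + 2 ≥ 8n for n ≥ 1, this is ≤ 6/(8·8n) = (3/32)/n.
So |(-7n - 1)/(8n + 2) + 7/8| < ε whenever n > (3/32)/ε.
Take N = (3/32)/ε. If n > N then |(-7n - 1)/(8n + 2) + 7/8| ≤ (3/32)/n < ε.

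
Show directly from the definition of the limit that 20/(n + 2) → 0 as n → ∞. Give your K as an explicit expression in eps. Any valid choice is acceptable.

Let eps > 0. For n ≥ 1, |20/(n + 2) − 0| = 20/(n + 2) ≤ 20/n.
We need 20/n < eps, i.e. n > 20/eps.
Take K = 20/eps. If n > K then |20/(n + 2)| ≤ 20/n < eps.

K = 20/eps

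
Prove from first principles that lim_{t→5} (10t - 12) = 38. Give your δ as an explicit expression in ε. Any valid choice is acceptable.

δ = ε/10

Let ε > 0. We need δ > 0 so that 0 < |t − 5| < δ implies |(10t - 12) − 38| < ε.
|(10t - 12) − 38| = |10t - 50| = 10|t − 5|.
So 10|t − 5| < ε exactly when |t − 5| < ε/10.
Choosing δ = ε/10 gives |(10t - 12) − 38| = 10|t − 5| < ε whenever |t − 5| < δ.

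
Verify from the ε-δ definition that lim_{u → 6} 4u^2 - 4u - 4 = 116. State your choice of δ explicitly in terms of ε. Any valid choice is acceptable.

δ = min(1, ε/48)

Let ε > 0. We want δ > 0 such that 0 < |u − 6| < δ implies |(4u^2 - 4u - 4) − 116| < ε.
(4u^2 - 4u - 4) − 116 = 4u^2 - 4u - 120 = (u − 6)(4u + 20).
So |(4u^2 - 4u - 4) − 116| = |u − 6|·|4u + 20|.
Assume first that |u − 6| < 1, so |u| < 7. Then |4u + 20| ≤ 4·7 + 20 = 48.
Hence |(4u^2 - 4u - 4) − 116| ≤ 48|u − 6| < ε provided |u − 6| < ε/48.
Take δ = min(1, ε/48). Then 0 < |u − 6| < δ gives both |u − 6| < 1 and |u − 6| < ε/48, so |(4u^2 - 4u - 4) − 116| < ε.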